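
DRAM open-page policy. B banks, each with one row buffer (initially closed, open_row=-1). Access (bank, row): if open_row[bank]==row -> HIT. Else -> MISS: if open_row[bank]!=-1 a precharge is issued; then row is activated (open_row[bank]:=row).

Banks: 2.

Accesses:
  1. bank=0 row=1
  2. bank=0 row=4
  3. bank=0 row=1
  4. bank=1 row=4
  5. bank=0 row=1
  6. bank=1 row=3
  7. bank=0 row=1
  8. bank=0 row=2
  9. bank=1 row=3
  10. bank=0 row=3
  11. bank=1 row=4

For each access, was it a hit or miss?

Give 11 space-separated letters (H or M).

Acc 1: bank0 row1 -> MISS (open row1); precharges=0
Acc 2: bank0 row4 -> MISS (open row4); precharges=1
Acc 3: bank0 row1 -> MISS (open row1); precharges=2
Acc 4: bank1 row4 -> MISS (open row4); precharges=2
Acc 5: bank0 row1 -> HIT
Acc 6: bank1 row3 -> MISS (open row3); precharges=3
Acc 7: bank0 row1 -> HIT
Acc 8: bank0 row2 -> MISS (open row2); precharges=4
Acc 9: bank1 row3 -> HIT
Acc 10: bank0 row3 -> MISS (open row3); precharges=5
Acc 11: bank1 row4 -> MISS (open row4); precharges=6

Answer: M M M M H M H M H M M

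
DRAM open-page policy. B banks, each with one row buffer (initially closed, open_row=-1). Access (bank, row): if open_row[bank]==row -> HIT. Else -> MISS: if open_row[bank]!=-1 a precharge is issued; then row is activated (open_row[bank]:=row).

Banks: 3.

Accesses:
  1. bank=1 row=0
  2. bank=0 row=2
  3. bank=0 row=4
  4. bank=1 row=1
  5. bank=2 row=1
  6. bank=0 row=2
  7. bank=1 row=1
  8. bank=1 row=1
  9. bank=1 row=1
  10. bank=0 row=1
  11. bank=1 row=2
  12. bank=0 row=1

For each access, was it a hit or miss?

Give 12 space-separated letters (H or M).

Acc 1: bank1 row0 -> MISS (open row0); precharges=0
Acc 2: bank0 row2 -> MISS (open row2); precharges=0
Acc 3: bank0 row4 -> MISS (open row4); precharges=1
Acc 4: bank1 row1 -> MISS (open row1); precharges=2
Acc 5: bank2 row1 -> MISS (open row1); precharges=2
Acc 6: bank0 row2 -> MISS (open row2); precharges=3
Acc 7: bank1 row1 -> HIT
Acc 8: bank1 row1 -> HIT
Acc 9: bank1 row1 -> HIT
Acc 10: bank0 row1 -> MISS (open row1); precharges=4
Acc 11: bank1 row2 -> MISS (open row2); precharges=5
Acc 12: bank0 row1 -> HIT

Answer: M M M M M M H H H M M H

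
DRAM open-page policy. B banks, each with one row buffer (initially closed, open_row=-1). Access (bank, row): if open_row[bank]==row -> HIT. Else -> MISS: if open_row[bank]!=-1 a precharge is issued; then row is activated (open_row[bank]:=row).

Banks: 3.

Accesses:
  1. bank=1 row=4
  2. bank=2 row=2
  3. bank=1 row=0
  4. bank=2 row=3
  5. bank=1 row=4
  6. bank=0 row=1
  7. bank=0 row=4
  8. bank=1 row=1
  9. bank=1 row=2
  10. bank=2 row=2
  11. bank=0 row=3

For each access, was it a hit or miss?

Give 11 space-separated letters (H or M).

Answer: M M M M M M M M M M M

Derivation:
Acc 1: bank1 row4 -> MISS (open row4); precharges=0
Acc 2: bank2 row2 -> MISS (open row2); precharges=0
Acc 3: bank1 row0 -> MISS (open row0); precharges=1
Acc 4: bank2 row3 -> MISS (open row3); precharges=2
Acc 5: bank1 row4 -> MISS (open row4); precharges=3
Acc 6: bank0 row1 -> MISS (open row1); precharges=3
Acc 7: bank0 row4 -> MISS (open row4); precharges=4
Acc 8: bank1 row1 -> MISS (open row1); precharges=5
Acc 9: bank1 row2 -> MISS (open row2); precharges=6
Acc 10: bank2 row2 -> MISS (open row2); precharges=7
Acc 11: bank0 row3 -> MISS (open row3); precharges=8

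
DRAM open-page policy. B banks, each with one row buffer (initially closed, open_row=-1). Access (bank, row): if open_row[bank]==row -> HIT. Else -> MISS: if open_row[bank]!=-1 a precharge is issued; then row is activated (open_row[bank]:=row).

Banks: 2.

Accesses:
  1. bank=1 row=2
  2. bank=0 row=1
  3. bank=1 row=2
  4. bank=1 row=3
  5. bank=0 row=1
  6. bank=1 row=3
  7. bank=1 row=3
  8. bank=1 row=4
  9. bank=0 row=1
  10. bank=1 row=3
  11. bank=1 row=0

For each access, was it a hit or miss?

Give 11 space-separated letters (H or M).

Answer: M M H M H H H M H M M

Derivation:
Acc 1: bank1 row2 -> MISS (open row2); precharges=0
Acc 2: bank0 row1 -> MISS (open row1); precharges=0
Acc 3: bank1 row2 -> HIT
Acc 4: bank1 row3 -> MISS (open row3); precharges=1
Acc 5: bank0 row1 -> HIT
Acc 6: bank1 row3 -> HIT
Acc 7: bank1 row3 -> HIT
Acc 8: bank1 row4 -> MISS (open row4); precharges=2
Acc 9: bank0 row1 -> HIT
Acc 10: bank1 row3 -> MISS (open row3); precharges=3
Acc 11: bank1 row0 -> MISS (open row0); precharges=4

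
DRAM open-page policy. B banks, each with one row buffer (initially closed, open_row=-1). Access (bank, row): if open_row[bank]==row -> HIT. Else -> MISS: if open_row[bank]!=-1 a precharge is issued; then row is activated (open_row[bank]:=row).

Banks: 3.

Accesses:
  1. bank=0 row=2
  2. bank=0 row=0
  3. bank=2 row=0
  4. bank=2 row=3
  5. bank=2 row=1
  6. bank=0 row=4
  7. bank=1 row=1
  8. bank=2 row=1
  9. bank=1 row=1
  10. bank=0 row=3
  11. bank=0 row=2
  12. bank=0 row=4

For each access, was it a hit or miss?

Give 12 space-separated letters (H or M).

Answer: M M M M M M M H H M M M

Derivation:
Acc 1: bank0 row2 -> MISS (open row2); precharges=0
Acc 2: bank0 row0 -> MISS (open row0); precharges=1
Acc 3: bank2 row0 -> MISS (open row0); precharges=1
Acc 4: bank2 row3 -> MISS (open row3); precharges=2
Acc 5: bank2 row1 -> MISS (open row1); precharges=3
Acc 6: bank0 row4 -> MISS (open row4); precharges=4
Acc 7: bank1 row1 -> MISS (open row1); precharges=4
Acc 8: bank2 row1 -> HIT
Acc 9: bank1 row1 -> HIT
Acc 10: bank0 row3 -> MISS (open row3); precharges=5
Acc 11: bank0 row2 -> MISS (open row2); precharges=6
Acc 12: bank0 row4 -> MISS (open row4); precharges=7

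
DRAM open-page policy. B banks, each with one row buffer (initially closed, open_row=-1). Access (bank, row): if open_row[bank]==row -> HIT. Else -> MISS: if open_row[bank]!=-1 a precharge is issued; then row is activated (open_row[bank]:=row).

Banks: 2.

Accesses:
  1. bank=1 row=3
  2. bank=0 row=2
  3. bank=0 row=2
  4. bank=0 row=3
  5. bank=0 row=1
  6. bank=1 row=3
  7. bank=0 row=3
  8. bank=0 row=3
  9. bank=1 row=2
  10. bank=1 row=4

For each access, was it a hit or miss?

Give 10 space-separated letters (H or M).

Acc 1: bank1 row3 -> MISS (open row3); precharges=0
Acc 2: bank0 row2 -> MISS (open row2); precharges=0
Acc 3: bank0 row2 -> HIT
Acc 4: bank0 row3 -> MISS (open row3); precharges=1
Acc 5: bank0 row1 -> MISS (open row1); precharges=2
Acc 6: bank1 row3 -> HIT
Acc 7: bank0 row3 -> MISS (open row3); precharges=3
Acc 8: bank0 row3 -> HIT
Acc 9: bank1 row2 -> MISS (open row2); precharges=4
Acc 10: bank1 row4 -> MISS (open row4); precharges=5

Answer: M M H M M H M H M M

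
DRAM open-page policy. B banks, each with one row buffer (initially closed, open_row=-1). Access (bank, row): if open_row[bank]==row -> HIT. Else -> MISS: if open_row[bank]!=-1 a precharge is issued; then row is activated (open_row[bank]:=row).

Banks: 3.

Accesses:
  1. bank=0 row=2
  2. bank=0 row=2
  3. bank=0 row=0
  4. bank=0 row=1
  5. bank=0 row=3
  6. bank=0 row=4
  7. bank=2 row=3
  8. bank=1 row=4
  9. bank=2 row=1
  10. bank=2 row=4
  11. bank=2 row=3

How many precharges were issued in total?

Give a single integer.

Answer: 7

Derivation:
Acc 1: bank0 row2 -> MISS (open row2); precharges=0
Acc 2: bank0 row2 -> HIT
Acc 3: bank0 row0 -> MISS (open row0); precharges=1
Acc 4: bank0 row1 -> MISS (open row1); precharges=2
Acc 5: bank0 row3 -> MISS (open row3); precharges=3
Acc 6: bank0 row4 -> MISS (open row4); precharges=4
Acc 7: bank2 row3 -> MISS (open row3); precharges=4
Acc 8: bank1 row4 -> MISS (open row4); precharges=4
Acc 9: bank2 row1 -> MISS (open row1); precharges=5
Acc 10: bank2 row4 -> MISS (open row4); precharges=6
Acc 11: bank2 row3 -> MISS (open row3); precharges=7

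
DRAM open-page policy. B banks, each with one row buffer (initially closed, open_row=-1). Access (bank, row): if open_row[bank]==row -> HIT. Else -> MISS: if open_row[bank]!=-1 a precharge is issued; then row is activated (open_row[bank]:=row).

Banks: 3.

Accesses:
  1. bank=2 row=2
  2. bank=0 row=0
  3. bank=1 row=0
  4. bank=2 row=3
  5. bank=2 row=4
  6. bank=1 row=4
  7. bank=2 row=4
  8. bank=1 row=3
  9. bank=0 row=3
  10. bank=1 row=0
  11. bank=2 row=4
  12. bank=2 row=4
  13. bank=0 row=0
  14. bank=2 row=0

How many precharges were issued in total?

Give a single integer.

Answer: 8

Derivation:
Acc 1: bank2 row2 -> MISS (open row2); precharges=0
Acc 2: bank0 row0 -> MISS (open row0); precharges=0
Acc 3: bank1 row0 -> MISS (open row0); precharges=0
Acc 4: bank2 row3 -> MISS (open row3); precharges=1
Acc 5: bank2 row4 -> MISS (open row4); precharges=2
Acc 6: bank1 row4 -> MISS (open row4); precharges=3
Acc 7: bank2 row4 -> HIT
Acc 8: bank1 row3 -> MISS (open row3); precharges=4
Acc 9: bank0 row3 -> MISS (open row3); precharges=5
Acc 10: bank1 row0 -> MISS (open row0); precharges=6
Acc 11: bank2 row4 -> HIT
Acc 12: bank2 row4 -> HIT
Acc 13: bank0 row0 -> MISS (open row0); precharges=7
Acc 14: bank2 row0 -> MISS (open row0); precharges=8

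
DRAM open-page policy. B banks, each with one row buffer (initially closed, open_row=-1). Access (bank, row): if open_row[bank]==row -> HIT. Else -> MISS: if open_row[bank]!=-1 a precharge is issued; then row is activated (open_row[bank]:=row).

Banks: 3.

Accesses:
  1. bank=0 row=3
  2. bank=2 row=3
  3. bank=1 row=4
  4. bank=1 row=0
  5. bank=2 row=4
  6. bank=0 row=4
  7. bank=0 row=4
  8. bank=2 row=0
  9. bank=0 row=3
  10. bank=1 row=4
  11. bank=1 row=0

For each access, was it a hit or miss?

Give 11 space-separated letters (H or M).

Answer: M M M M M M H M M M M

Derivation:
Acc 1: bank0 row3 -> MISS (open row3); precharges=0
Acc 2: bank2 row3 -> MISS (open row3); precharges=0
Acc 3: bank1 row4 -> MISS (open row4); precharges=0
Acc 4: bank1 row0 -> MISS (open row0); precharges=1
Acc 5: bank2 row4 -> MISS (open row4); precharges=2
Acc 6: bank0 row4 -> MISS (open row4); precharges=3
Acc 7: bank0 row4 -> HIT
Acc 8: bank2 row0 -> MISS (open row0); precharges=4
Acc 9: bank0 row3 -> MISS (open row3); precharges=5
Acc 10: bank1 row4 -> MISS (open row4); precharges=6
Acc 11: bank1 row0 -> MISS (open row0); precharges=7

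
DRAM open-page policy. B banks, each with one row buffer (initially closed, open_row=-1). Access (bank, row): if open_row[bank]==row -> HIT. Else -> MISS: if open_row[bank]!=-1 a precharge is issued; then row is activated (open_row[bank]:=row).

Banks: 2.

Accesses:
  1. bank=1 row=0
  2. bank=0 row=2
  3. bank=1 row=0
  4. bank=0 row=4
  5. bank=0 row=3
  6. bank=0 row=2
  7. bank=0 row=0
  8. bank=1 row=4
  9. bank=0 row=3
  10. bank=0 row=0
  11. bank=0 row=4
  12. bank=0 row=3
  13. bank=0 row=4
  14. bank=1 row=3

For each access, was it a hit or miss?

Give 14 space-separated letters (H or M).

Answer: M M H M M M M M M M M M M M

Derivation:
Acc 1: bank1 row0 -> MISS (open row0); precharges=0
Acc 2: bank0 row2 -> MISS (open row2); precharges=0
Acc 3: bank1 row0 -> HIT
Acc 4: bank0 row4 -> MISS (open row4); precharges=1
Acc 5: bank0 row3 -> MISS (open row3); precharges=2
Acc 6: bank0 row2 -> MISS (open row2); precharges=3
Acc 7: bank0 row0 -> MISS (open row0); precharges=4
Acc 8: bank1 row4 -> MISS (open row4); precharges=5
Acc 9: bank0 row3 -> MISS (open row3); precharges=6
Acc 10: bank0 row0 -> MISS (open row0); precharges=7
Acc 11: bank0 row4 -> MISS (open row4); precharges=8
Acc 12: bank0 row3 -> MISS (open row3); precharges=9
Acc 13: bank0 row4 -> MISS (open row4); precharges=10
Acc 14: bank1 row3 -> MISS (open row3); precharges=11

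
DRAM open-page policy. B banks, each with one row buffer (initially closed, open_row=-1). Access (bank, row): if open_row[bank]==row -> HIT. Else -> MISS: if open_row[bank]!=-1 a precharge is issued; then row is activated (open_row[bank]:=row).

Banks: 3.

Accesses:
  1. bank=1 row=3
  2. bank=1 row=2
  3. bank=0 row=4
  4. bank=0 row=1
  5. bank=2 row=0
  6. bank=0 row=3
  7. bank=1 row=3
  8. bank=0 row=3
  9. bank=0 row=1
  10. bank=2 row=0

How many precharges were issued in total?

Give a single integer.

Answer: 5

Derivation:
Acc 1: bank1 row3 -> MISS (open row3); precharges=0
Acc 2: bank1 row2 -> MISS (open row2); precharges=1
Acc 3: bank0 row4 -> MISS (open row4); precharges=1
Acc 4: bank0 row1 -> MISS (open row1); precharges=2
Acc 5: bank2 row0 -> MISS (open row0); precharges=2
Acc 6: bank0 row3 -> MISS (open row3); precharges=3
Acc 7: bank1 row3 -> MISS (open row3); precharges=4
Acc 8: bank0 row3 -> HIT
Acc 9: bank0 row1 -> MISS (open row1); precharges=5
Acc 10: bank2 row0 -> HIT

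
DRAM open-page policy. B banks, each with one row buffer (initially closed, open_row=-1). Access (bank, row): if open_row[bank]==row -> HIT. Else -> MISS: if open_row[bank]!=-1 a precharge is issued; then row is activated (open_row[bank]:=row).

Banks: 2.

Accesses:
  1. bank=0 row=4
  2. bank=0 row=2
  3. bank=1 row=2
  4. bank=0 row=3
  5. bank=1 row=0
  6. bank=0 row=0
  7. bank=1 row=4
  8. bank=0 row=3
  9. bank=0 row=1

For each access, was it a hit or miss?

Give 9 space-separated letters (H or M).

Answer: M M M M M M M M M

Derivation:
Acc 1: bank0 row4 -> MISS (open row4); precharges=0
Acc 2: bank0 row2 -> MISS (open row2); precharges=1
Acc 3: bank1 row2 -> MISS (open row2); precharges=1
Acc 4: bank0 row3 -> MISS (open row3); precharges=2
Acc 5: bank1 row0 -> MISS (open row0); precharges=3
Acc 6: bank0 row0 -> MISS (open row0); precharges=4
Acc 7: bank1 row4 -> MISS (open row4); precharges=5
Acc 8: bank0 row3 -> MISS (open row3); precharges=6
Acc 9: bank0 row1 -> MISS (open row1); precharges=7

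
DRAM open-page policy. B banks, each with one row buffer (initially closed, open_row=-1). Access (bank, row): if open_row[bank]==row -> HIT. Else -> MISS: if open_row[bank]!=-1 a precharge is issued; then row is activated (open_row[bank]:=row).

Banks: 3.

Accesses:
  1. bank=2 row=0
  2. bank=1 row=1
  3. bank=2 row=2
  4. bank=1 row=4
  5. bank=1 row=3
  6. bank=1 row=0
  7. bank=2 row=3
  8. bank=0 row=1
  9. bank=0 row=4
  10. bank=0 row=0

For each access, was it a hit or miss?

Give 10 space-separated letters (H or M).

Acc 1: bank2 row0 -> MISS (open row0); precharges=0
Acc 2: bank1 row1 -> MISS (open row1); precharges=0
Acc 3: bank2 row2 -> MISS (open row2); precharges=1
Acc 4: bank1 row4 -> MISS (open row4); precharges=2
Acc 5: bank1 row3 -> MISS (open row3); precharges=3
Acc 6: bank1 row0 -> MISS (open row0); precharges=4
Acc 7: bank2 row3 -> MISS (open row3); precharges=5
Acc 8: bank0 row1 -> MISS (open row1); precharges=5
Acc 9: bank0 row4 -> MISS (open row4); precharges=6
Acc 10: bank0 row0 -> MISS (open row0); precharges=7

Answer: M M M M M M M M M M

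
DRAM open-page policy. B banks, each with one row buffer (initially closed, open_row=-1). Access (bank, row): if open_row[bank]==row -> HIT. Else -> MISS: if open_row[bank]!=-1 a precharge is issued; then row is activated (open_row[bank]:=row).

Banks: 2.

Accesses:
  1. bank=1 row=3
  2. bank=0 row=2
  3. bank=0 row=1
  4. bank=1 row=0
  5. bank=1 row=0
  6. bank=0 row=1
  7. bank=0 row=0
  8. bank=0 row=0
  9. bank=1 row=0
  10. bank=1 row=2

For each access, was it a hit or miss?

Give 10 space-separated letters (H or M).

Answer: M M M M H H M H H M

Derivation:
Acc 1: bank1 row3 -> MISS (open row3); precharges=0
Acc 2: bank0 row2 -> MISS (open row2); precharges=0
Acc 3: bank0 row1 -> MISS (open row1); precharges=1
Acc 4: bank1 row0 -> MISS (open row0); precharges=2
Acc 5: bank1 row0 -> HIT
Acc 6: bank0 row1 -> HIT
Acc 7: bank0 row0 -> MISS (open row0); precharges=3
Acc 8: bank0 row0 -> HIT
Acc 9: bank1 row0 -> HIT
Acc 10: bank1 row2 -> MISS (open row2); precharges=4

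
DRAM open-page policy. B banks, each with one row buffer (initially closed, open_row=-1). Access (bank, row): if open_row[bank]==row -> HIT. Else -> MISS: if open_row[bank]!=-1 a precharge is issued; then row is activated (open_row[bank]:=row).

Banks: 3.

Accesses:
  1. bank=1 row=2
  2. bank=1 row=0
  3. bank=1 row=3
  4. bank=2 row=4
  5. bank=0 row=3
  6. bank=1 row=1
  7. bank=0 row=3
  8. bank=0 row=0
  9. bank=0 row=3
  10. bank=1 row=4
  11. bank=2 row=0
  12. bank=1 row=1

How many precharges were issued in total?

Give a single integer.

Acc 1: bank1 row2 -> MISS (open row2); precharges=0
Acc 2: bank1 row0 -> MISS (open row0); precharges=1
Acc 3: bank1 row3 -> MISS (open row3); precharges=2
Acc 4: bank2 row4 -> MISS (open row4); precharges=2
Acc 5: bank0 row3 -> MISS (open row3); precharges=2
Acc 6: bank1 row1 -> MISS (open row1); precharges=3
Acc 7: bank0 row3 -> HIT
Acc 8: bank0 row0 -> MISS (open row0); precharges=4
Acc 9: bank0 row3 -> MISS (open row3); precharges=5
Acc 10: bank1 row4 -> MISS (open row4); precharges=6
Acc 11: bank2 row0 -> MISS (open row0); precharges=7
Acc 12: bank1 row1 -> MISS (open row1); precharges=8

Answer: 8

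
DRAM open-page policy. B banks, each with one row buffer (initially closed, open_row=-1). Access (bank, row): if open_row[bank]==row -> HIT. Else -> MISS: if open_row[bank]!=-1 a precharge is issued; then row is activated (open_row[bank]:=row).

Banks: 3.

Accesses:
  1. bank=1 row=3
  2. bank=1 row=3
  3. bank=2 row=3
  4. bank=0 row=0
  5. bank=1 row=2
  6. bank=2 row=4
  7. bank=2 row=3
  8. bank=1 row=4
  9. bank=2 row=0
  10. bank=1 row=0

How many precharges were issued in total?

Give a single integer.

Answer: 6

Derivation:
Acc 1: bank1 row3 -> MISS (open row3); precharges=0
Acc 2: bank1 row3 -> HIT
Acc 3: bank2 row3 -> MISS (open row3); precharges=0
Acc 4: bank0 row0 -> MISS (open row0); precharges=0
Acc 5: bank1 row2 -> MISS (open row2); precharges=1
Acc 6: bank2 row4 -> MISS (open row4); precharges=2
Acc 7: bank2 row3 -> MISS (open row3); precharges=3
Acc 8: bank1 row4 -> MISS (open row4); precharges=4
Acc 9: bank2 row0 -> MISS (open row0); precharges=5
Acc 10: bank1 row0 -> MISS (open row0); precharges=6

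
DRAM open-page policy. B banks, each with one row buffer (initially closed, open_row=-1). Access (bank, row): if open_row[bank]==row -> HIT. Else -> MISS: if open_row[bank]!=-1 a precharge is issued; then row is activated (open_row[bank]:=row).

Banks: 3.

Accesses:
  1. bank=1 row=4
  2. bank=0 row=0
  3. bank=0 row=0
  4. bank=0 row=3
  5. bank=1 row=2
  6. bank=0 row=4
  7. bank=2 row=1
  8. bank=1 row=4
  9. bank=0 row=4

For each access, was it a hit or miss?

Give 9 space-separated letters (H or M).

Acc 1: bank1 row4 -> MISS (open row4); precharges=0
Acc 2: bank0 row0 -> MISS (open row0); precharges=0
Acc 3: bank0 row0 -> HIT
Acc 4: bank0 row3 -> MISS (open row3); precharges=1
Acc 5: bank1 row2 -> MISS (open row2); precharges=2
Acc 6: bank0 row4 -> MISS (open row4); precharges=3
Acc 7: bank2 row1 -> MISS (open row1); precharges=3
Acc 8: bank1 row4 -> MISS (open row4); precharges=4
Acc 9: bank0 row4 -> HIT

Answer: M M H M M M M M H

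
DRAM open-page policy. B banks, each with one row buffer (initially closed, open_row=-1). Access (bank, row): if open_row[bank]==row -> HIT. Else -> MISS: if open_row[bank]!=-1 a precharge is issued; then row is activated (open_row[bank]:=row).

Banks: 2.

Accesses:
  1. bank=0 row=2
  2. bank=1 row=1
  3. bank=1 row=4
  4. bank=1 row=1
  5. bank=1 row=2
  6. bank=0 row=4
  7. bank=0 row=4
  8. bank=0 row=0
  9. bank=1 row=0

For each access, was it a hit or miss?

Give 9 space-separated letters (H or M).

Answer: M M M M M M H M M

Derivation:
Acc 1: bank0 row2 -> MISS (open row2); precharges=0
Acc 2: bank1 row1 -> MISS (open row1); precharges=0
Acc 3: bank1 row4 -> MISS (open row4); precharges=1
Acc 4: bank1 row1 -> MISS (open row1); precharges=2
Acc 5: bank1 row2 -> MISS (open row2); precharges=3
Acc 6: bank0 row4 -> MISS (open row4); precharges=4
Acc 7: bank0 row4 -> HIT
Acc 8: bank0 row0 -> MISS (open row0); precharges=5
Acc 9: bank1 row0 -> MISS (open row0); precharges=6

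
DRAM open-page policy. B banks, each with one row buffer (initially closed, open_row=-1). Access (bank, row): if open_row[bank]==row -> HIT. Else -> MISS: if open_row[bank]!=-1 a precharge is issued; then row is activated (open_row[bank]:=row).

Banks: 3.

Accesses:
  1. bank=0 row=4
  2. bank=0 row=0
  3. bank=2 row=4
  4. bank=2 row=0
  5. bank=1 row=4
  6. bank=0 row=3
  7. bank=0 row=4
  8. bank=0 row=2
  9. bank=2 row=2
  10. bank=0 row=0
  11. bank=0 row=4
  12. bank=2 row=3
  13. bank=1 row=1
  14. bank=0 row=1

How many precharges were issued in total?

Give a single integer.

Answer: 11

Derivation:
Acc 1: bank0 row4 -> MISS (open row4); precharges=0
Acc 2: bank0 row0 -> MISS (open row0); precharges=1
Acc 3: bank2 row4 -> MISS (open row4); precharges=1
Acc 4: bank2 row0 -> MISS (open row0); precharges=2
Acc 5: bank1 row4 -> MISS (open row4); precharges=2
Acc 6: bank0 row3 -> MISS (open row3); precharges=3
Acc 7: bank0 row4 -> MISS (open row4); precharges=4
Acc 8: bank0 row2 -> MISS (open row2); precharges=5
Acc 9: bank2 row2 -> MISS (open row2); precharges=6
Acc 10: bank0 row0 -> MISS (open row0); precharges=7
Acc 11: bank0 row4 -> MISS (open row4); precharges=8
Acc 12: bank2 row3 -> MISS (open row3); precharges=9
Acc 13: bank1 row1 -> MISS (open row1); precharges=10
Acc 14: bank0 row1 -> MISS (open row1); precharges=11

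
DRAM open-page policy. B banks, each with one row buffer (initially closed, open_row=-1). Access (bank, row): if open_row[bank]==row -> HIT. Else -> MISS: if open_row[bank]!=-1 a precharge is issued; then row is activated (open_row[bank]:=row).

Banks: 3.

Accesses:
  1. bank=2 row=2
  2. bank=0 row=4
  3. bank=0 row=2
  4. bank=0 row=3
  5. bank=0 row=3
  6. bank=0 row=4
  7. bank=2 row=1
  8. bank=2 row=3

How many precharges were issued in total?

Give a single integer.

Answer: 5

Derivation:
Acc 1: bank2 row2 -> MISS (open row2); precharges=0
Acc 2: bank0 row4 -> MISS (open row4); precharges=0
Acc 3: bank0 row2 -> MISS (open row2); precharges=1
Acc 4: bank0 row3 -> MISS (open row3); precharges=2
Acc 5: bank0 row3 -> HIT
Acc 6: bank0 row4 -> MISS (open row4); precharges=3
Acc 7: bank2 row1 -> MISS (open row1); precharges=4
Acc 8: bank2 row3 -> MISS (open row3); precharges=5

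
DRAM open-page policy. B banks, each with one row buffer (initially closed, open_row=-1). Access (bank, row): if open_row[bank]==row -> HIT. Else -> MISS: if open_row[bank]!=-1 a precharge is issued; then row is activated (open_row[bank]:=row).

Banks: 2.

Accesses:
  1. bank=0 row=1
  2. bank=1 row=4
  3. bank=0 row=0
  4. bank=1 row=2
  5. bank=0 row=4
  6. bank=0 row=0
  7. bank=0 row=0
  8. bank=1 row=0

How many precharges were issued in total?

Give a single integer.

Answer: 5

Derivation:
Acc 1: bank0 row1 -> MISS (open row1); precharges=0
Acc 2: bank1 row4 -> MISS (open row4); precharges=0
Acc 3: bank0 row0 -> MISS (open row0); precharges=1
Acc 4: bank1 row2 -> MISS (open row2); precharges=2
Acc 5: bank0 row4 -> MISS (open row4); precharges=3
Acc 6: bank0 row0 -> MISS (open row0); precharges=4
Acc 7: bank0 row0 -> HIT
Acc 8: bank1 row0 -> MISS (open row0); precharges=5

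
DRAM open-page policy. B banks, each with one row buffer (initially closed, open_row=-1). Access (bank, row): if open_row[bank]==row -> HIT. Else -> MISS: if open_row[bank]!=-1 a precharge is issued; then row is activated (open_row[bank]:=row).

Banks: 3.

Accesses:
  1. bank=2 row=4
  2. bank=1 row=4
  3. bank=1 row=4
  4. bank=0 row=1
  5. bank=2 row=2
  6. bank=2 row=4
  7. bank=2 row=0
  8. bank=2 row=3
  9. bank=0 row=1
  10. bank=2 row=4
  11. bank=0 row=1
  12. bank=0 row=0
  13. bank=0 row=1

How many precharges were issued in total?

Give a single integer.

Answer: 7

Derivation:
Acc 1: bank2 row4 -> MISS (open row4); precharges=0
Acc 2: bank1 row4 -> MISS (open row4); precharges=0
Acc 3: bank1 row4 -> HIT
Acc 4: bank0 row1 -> MISS (open row1); precharges=0
Acc 5: bank2 row2 -> MISS (open row2); precharges=1
Acc 6: bank2 row4 -> MISS (open row4); precharges=2
Acc 7: bank2 row0 -> MISS (open row0); precharges=3
Acc 8: bank2 row3 -> MISS (open row3); precharges=4
Acc 9: bank0 row1 -> HIT
Acc 10: bank2 row4 -> MISS (open row4); precharges=5
Acc 11: bank0 row1 -> HIT
Acc 12: bank0 row0 -> MISS (open row0); precharges=6
Acc 13: bank0 row1 -> MISS (open row1); precharges=7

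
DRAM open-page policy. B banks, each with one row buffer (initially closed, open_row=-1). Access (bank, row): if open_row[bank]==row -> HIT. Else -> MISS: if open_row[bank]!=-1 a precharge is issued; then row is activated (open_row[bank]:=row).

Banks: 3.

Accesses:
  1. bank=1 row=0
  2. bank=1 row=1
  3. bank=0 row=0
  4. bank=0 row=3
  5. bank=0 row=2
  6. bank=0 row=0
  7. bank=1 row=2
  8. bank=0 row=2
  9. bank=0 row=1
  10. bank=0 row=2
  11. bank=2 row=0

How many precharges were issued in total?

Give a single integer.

Acc 1: bank1 row0 -> MISS (open row0); precharges=0
Acc 2: bank1 row1 -> MISS (open row1); precharges=1
Acc 3: bank0 row0 -> MISS (open row0); precharges=1
Acc 4: bank0 row3 -> MISS (open row3); precharges=2
Acc 5: bank0 row2 -> MISS (open row2); precharges=3
Acc 6: bank0 row0 -> MISS (open row0); precharges=4
Acc 7: bank1 row2 -> MISS (open row2); precharges=5
Acc 8: bank0 row2 -> MISS (open row2); precharges=6
Acc 9: bank0 row1 -> MISS (open row1); precharges=7
Acc 10: bank0 row2 -> MISS (open row2); precharges=8
Acc 11: bank2 row0 -> MISS (open row0); precharges=8

Answer: 8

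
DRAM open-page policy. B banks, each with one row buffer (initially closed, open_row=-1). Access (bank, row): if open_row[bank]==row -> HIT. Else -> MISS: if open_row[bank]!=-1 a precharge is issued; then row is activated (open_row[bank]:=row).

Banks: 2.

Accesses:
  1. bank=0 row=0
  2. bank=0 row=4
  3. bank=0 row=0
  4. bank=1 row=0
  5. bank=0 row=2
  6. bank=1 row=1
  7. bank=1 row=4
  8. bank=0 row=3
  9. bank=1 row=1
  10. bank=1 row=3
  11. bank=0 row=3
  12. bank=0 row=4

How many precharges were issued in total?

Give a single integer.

Answer: 9

Derivation:
Acc 1: bank0 row0 -> MISS (open row0); precharges=0
Acc 2: bank0 row4 -> MISS (open row4); precharges=1
Acc 3: bank0 row0 -> MISS (open row0); precharges=2
Acc 4: bank1 row0 -> MISS (open row0); precharges=2
Acc 5: bank0 row2 -> MISS (open row2); precharges=3
Acc 6: bank1 row1 -> MISS (open row1); precharges=4
Acc 7: bank1 row4 -> MISS (open row4); precharges=5
Acc 8: bank0 row3 -> MISS (open row3); precharges=6
Acc 9: bank1 row1 -> MISS (open row1); precharges=7
Acc 10: bank1 row3 -> MISS (open row3); precharges=8
Acc 11: bank0 row3 -> HIT
Acc 12: bank0 row4 -> MISS (open row4); precharges=9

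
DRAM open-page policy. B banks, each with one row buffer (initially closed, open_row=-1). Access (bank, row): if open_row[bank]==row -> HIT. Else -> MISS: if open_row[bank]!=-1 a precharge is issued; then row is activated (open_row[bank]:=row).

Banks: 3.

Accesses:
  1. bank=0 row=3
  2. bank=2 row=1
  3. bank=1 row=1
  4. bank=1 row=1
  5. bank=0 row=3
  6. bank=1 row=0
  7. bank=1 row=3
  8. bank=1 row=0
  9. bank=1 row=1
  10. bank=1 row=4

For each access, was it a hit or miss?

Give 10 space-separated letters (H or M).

Acc 1: bank0 row3 -> MISS (open row3); precharges=0
Acc 2: bank2 row1 -> MISS (open row1); precharges=0
Acc 3: bank1 row1 -> MISS (open row1); precharges=0
Acc 4: bank1 row1 -> HIT
Acc 5: bank0 row3 -> HIT
Acc 6: bank1 row0 -> MISS (open row0); precharges=1
Acc 7: bank1 row3 -> MISS (open row3); precharges=2
Acc 8: bank1 row0 -> MISS (open row0); precharges=3
Acc 9: bank1 row1 -> MISS (open row1); precharges=4
Acc 10: bank1 row4 -> MISS (open row4); precharges=5

Answer: M M M H H M M M M M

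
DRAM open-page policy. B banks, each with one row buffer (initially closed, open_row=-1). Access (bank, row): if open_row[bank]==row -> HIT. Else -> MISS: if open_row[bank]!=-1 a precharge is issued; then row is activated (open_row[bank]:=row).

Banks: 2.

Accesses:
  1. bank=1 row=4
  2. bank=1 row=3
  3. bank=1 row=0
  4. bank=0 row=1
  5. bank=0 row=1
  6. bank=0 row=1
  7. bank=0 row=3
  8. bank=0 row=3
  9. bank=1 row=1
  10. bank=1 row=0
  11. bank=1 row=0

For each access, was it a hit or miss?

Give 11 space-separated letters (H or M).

Acc 1: bank1 row4 -> MISS (open row4); precharges=0
Acc 2: bank1 row3 -> MISS (open row3); precharges=1
Acc 3: bank1 row0 -> MISS (open row0); precharges=2
Acc 4: bank0 row1 -> MISS (open row1); precharges=2
Acc 5: bank0 row1 -> HIT
Acc 6: bank0 row1 -> HIT
Acc 7: bank0 row3 -> MISS (open row3); precharges=3
Acc 8: bank0 row3 -> HIT
Acc 9: bank1 row1 -> MISS (open row1); precharges=4
Acc 10: bank1 row0 -> MISS (open row0); precharges=5
Acc 11: bank1 row0 -> HIT

Answer: M M M M H H M H M M H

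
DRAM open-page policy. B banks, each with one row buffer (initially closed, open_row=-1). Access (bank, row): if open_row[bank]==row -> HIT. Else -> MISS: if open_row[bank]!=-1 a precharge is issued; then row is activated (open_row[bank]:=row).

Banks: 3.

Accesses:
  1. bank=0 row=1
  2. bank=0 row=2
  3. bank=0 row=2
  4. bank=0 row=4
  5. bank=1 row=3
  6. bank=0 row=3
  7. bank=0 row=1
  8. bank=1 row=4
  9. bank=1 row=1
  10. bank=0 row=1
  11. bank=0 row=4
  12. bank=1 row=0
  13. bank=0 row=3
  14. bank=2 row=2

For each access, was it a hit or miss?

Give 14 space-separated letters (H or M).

Acc 1: bank0 row1 -> MISS (open row1); precharges=0
Acc 2: bank0 row2 -> MISS (open row2); precharges=1
Acc 3: bank0 row2 -> HIT
Acc 4: bank0 row4 -> MISS (open row4); precharges=2
Acc 5: bank1 row3 -> MISS (open row3); precharges=2
Acc 6: bank0 row3 -> MISS (open row3); precharges=3
Acc 7: bank0 row1 -> MISS (open row1); precharges=4
Acc 8: bank1 row4 -> MISS (open row4); precharges=5
Acc 9: bank1 row1 -> MISS (open row1); precharges=6
Acc 10: bank0 row1 -> HIT
Acc 11: bank0 row4 -> MISS (open row4); precharges=7
Acc 12: bank1 row0 -> MISS (open row0); precharges=8
Acc 13: bank0 row3 -> MISS (open row3); precharges=9
Acc 14: bank2 row2 -> MISS (open row2); precharges=9

Answer: M M H M M M M M M H M M M M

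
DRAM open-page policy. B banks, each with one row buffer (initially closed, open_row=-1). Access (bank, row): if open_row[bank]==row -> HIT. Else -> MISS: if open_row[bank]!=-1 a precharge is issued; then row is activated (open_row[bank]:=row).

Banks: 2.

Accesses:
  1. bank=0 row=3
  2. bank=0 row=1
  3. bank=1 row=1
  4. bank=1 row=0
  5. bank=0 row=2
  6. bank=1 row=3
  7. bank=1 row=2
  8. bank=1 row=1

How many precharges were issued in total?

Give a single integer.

Acc 1: bank0 row3 -> MISS (open row3); precharges=0
Acc 2: bank0 row1 -> MISS (open row1); precharges=1
Acc 3: bank1 row1 -> MISS (open row1); precharges=1
Acc 4: bank1 row0 -> MISS (open row0); precharges=2
Acc 5: bank0 row2 -> MISS (open row2); precharges=3
Acc 6: bank1 row3 -> MISS (open row3); precharges=4
Acc 7: bank1 row2 -> MISS (open row2); precharges=5
Acc 8: bank1 row1 -> MISS (open row1); precharges=6

Answer: 6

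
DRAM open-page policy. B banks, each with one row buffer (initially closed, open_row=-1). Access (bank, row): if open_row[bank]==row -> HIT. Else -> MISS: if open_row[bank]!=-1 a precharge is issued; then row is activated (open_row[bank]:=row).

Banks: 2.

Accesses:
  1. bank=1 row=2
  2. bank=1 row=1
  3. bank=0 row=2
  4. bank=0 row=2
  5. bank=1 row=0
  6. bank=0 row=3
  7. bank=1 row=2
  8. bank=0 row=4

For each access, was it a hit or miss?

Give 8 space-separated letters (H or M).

Acc 1: bank1 row2 -> MISS (open row2); precharges=0
Acc 2: bank1 row1 -> MISS (open row1); precharges=1
Acc 3: bank0 row2 -> MISS (open row2); precharges=1
Acc 4: bank0 row2 -> HIT
Acc 5: bank1 row0 -> MISS (open row0); precharges=2
Acc 6: bank0 row3 -> MISS (open row3); precharges=3
Acc 7: bank1 row2 -> MISS (open row2); precharges=4
Acc 8: bank0 row4 -> MISS (open row4); precharges=5

Answer: M M M H M M M M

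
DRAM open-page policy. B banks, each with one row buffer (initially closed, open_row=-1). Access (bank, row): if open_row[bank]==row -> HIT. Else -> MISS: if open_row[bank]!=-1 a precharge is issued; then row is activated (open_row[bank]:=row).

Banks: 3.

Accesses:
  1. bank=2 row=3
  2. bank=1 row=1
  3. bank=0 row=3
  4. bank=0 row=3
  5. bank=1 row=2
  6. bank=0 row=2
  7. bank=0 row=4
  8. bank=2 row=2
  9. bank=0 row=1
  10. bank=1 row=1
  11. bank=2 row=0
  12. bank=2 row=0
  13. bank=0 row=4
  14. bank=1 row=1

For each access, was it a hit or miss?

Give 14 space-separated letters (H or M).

Answer: M M M H M M M M M M M H M H

Derivation:
Acc 1: bank2 row3 -> MISS (open row3); precharges=0
Acc 2: bank1 row1 -> MISS (open row1); precharges=0
Acc 3: bank0 row3 -> MISS (open row3); precharges=0
Acc 4: bank0 row3 -> HIT
Acc 5: bank1 row2 -> MISS (open row2); precharges=1
Acc 6: bank0 row2 -> MISS (open row2); precharges=2
Acc 7: bank0 row4 -> MISS (open row4); precharges=3
Acc 8: bank2 row2 -> MISS (open row2); precharges=4
Acc 9: bank0 row1 -> MISS (open row1); precharges=5
Acc 10: bank1 row1 -> MISS (open row1); precharges=6
Acc 11: bank2 row0 -> MISS (open row0); precharges=7
Acc 12: bank2 row0 -> HIT
Acc 13: bank0 row4 -> MISS (open row4); precharges=8
Acc 14: bank1 row1 -> HIT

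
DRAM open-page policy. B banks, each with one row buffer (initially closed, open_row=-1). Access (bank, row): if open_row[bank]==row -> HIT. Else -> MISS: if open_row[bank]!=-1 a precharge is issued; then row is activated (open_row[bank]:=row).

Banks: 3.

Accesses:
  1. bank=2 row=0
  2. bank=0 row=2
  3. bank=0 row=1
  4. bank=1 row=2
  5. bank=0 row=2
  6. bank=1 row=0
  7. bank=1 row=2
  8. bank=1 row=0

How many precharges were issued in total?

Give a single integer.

Acc 1: bank2 row0 -> MISS (open row0); precharges=0
Acc 2: bank0 row2 -> MISS (open row2); precharges=0
Acc 3: bank0 row1 -> MISS (open row1); precharges=1
Acc 4: bank1 row2 -> MISS (open row2); precharges=1
Acc 5: bank0 row2 -> MISS (open row2); precharges=2
Acc 6: bank1 row0 -> MISS (open row0); precharges=3
Acc 7: bank1 row2 -> MISS (open row2); precharges=4
Acc 8: bank1 row0 -> MISS (open row0); precharges=5

Answer: 5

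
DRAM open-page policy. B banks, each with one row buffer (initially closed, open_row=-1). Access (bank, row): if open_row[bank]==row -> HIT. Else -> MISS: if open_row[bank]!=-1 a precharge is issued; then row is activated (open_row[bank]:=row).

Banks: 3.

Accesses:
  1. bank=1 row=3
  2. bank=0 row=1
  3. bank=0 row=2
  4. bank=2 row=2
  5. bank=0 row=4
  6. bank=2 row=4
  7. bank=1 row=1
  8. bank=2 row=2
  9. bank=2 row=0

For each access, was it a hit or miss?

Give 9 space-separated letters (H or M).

Acc 1: bank1 row3 -> MISS (open row3); precharges=0
Acc 2: bank0 row1 -> MISS (open row1); precharges=0
Acc 3: bank0 row2 -> MISS (open row2); precharges=1
Acc 4: bank2 row2 -> MISS (open row2); precharges=1
Acc 5: bank0 row4 -> MISS (open row4); precharges=2
Acc 6: bank2 row4 -> MISS (open row4); precharges=3
Acc 7: bank1 row1 -> MISS (open row1); precharges=4
Acc 8: bank2 row2 -> MISS (open row2); precharges=5
Acc 9: bank2 row0 -> MISS (open row0); precharges=6

Answer: M M M M M M M M M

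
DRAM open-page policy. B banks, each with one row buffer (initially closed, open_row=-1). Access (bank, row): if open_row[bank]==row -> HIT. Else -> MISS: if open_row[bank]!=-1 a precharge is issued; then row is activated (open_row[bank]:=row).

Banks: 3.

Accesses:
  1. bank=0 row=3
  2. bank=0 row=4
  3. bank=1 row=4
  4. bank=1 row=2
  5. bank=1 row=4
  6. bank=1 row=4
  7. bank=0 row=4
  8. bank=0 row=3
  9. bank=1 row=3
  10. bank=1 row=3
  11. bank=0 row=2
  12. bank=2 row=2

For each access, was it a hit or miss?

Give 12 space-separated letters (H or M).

Answer: M M M M M H H M M H M M

Derivation:
Acc 1: bank0 row3 -> MISS (open row3); precharges=0
Acc 2: bank0 row4 -> MISS (open row4); precharges=1
Acc 3: bank1 row4 -> MISS (open row4); precharges=1
Acc 4: bank1 row2 -> MISS (open row2); precharges=2
Acc 5: bank1 row4 -> MISS (open row4); precharges=3
Acc 6: bank1 row4 -> HIT
Acc 7: bank0 row4 -> HIT
Acc 8: bank0 row3 -> MISS (open row3); precharges=4
Acc 9: bank1 row3 -> MISS (open row3); precharges=5
Acc 10: bank1 row3 -> HIT
Acc 11: bank0 row2 -> MISS (open row2); precharges=6
Acc 12: bank2 row2 -> MISS (open row2); precharges=6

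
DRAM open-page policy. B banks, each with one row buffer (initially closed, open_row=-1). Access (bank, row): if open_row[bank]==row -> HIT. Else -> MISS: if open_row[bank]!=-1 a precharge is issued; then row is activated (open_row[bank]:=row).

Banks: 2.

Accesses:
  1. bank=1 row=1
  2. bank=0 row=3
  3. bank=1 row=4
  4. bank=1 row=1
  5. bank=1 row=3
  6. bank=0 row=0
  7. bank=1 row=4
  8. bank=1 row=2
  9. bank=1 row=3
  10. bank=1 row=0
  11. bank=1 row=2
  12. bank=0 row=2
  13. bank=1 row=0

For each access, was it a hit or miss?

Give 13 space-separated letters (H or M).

Acc 1: bank1 row1 -> MISS (open row1); precharges=0
Acc 2: bank0 row3 -> MISS (open row3); precharges=0
Acc 3: bank1 row4 -> MISS (open row4); precharges=1
Acc 4: bank1 row1 -> MISS (open row1); precharges=2
Acc 5: bank1 row3 -> MISS (open row3); precharges=3
Acc 6: bank0 row0 -> MISS (open row0); precharges=4
Acc 7: bank1 row4 -> MISS (open row4); precharges=5
Acc 8: bank1 row2 -> MISS (open row2); precharges=6
Acc 9: bank1 row3 -> MISS (open row3); precharges=7
Acc 10: bank1 row0 -> MISS (open row0); precharges=8
Acc 11: bank1 row2 -> MISS (open row2); precharges=9
Acc 12: bank0 row2 -> MISS (open row2); precharges=10
Acc 13: bank1 row0 -> MISS (open row0); precharges=11

Answer: M M M M M M M M M M M M M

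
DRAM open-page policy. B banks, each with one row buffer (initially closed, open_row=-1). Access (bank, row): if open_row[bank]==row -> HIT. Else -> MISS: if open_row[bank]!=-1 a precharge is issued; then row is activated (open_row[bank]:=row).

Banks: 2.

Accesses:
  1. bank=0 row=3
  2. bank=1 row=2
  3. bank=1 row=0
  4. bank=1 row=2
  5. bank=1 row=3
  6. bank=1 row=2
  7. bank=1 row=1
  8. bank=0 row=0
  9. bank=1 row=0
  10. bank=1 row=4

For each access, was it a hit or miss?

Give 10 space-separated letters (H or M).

Answer: M M M M M M M M M M

Derivation:
Acc 1: bank0 row3 -> MISS (open row3); precharges=0
Acc 2: bank1 row2 -> MISS (open row2); precharges=0
Acc 3: bank1 row0 -> MISS (open row0); precharges=1
Acc 4: bank1 row2 -> MISS (open row2); precharges=2
Acc 5: bank1 row3 -> MISS (open row3); precharges=3
Acc 6: bank1 row2 -> MISS (open row2); precharges=4
Acc 7: bank1 row1 -> MISS (open row1); precharges=5
Acc 8: bank0 row0 -> MISS (open row0); precharges=6
Acc 9: bank1 row0 -> MISS (open row0); precharges=7
Acc 10: bank1 row4 -> MISS (open row4); precharges=8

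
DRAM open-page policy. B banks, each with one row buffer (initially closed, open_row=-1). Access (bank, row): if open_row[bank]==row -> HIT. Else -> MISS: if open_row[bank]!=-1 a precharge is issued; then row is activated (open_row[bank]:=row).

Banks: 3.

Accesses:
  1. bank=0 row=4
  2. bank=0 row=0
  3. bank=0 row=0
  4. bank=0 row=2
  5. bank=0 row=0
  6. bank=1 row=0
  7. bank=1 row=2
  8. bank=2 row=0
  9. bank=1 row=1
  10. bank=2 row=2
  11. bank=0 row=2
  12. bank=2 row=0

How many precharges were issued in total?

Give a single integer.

Answer: 8

Derivation:
Acc 1: bank0 row4 -> MISS (open row4); precharges=0
Acc 2: bank0 row0 -> MISS (open row0); precharges=1
Acc 3: bank0 row0 -> HIT
Acc 4: bank0 row2 -> MISS (open row2); precharges=2
Acc 5: bank0 row0 -> MISS (open row0); precharges=3
Acc 6: bank1 row0 -> MISS (open row0); precharges=3
Acc 7: bank1 row2 -> MISS (open row2); precharges=4
Acc 8: bank2 row0 -> MISS (open row0); precharges=4
Acc 9: bank1 row1 -> MISS (open row1); precharges=5
Acc 10: bank2 row2 -> MISS (open row2); precharges=6
Acc 11: bank0 row2 -> MISS (open row2); precharges=7
Acc 12: bank2 row0 -> MISS (open row0); precharges=8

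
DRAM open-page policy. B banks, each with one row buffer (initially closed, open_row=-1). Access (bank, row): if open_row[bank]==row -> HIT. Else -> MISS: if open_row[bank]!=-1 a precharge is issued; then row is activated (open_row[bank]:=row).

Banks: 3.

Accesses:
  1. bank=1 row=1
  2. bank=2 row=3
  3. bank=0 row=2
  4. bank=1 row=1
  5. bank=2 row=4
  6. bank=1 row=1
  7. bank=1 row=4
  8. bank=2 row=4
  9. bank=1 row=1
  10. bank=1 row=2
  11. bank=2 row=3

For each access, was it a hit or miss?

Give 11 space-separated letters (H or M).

Answer: M M M H M H M H M M M

Derivation:
Acc 1: bank1 row1 -> MISS (open row1); precharges=0
Acc 2: bank2 row3 -> MISS (open row3); precharges=0
Acc 3: bank0 row2 -> MISS (open row2); precharges=0
Acc 4: bank1 row1 -> HIT
Acc 5: bank2 row4 -> MISS (open row4); precharges=1
Acc 6: bank1 row1 -> HIT
Acc 7: bank1 row4 -> MISS (open row4); precharges=2
Acc 8: bank2 row4 -> HIT
Acc 9: bank1 row1 -> MISS (open row1); precharges=3
Acc 10: bank1 row2 -> MISS (open row2); precharges=4
Acc 11: bank2 row3 -> MISS (open row3); precharges=5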